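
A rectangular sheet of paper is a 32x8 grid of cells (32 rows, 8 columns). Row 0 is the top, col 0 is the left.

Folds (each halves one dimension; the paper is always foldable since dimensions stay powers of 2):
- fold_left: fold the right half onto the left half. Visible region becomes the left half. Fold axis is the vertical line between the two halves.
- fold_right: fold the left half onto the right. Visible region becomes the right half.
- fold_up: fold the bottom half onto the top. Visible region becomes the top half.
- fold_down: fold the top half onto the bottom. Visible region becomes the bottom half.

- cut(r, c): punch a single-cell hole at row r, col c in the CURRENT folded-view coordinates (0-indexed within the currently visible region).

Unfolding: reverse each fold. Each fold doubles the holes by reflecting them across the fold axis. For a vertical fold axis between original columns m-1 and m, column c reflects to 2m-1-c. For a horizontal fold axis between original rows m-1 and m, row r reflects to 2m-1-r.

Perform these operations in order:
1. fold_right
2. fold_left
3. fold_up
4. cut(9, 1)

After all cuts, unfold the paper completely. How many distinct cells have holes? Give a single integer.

Answer: 8

Derivation:
Op 1 fold_right: fold axis v@4; visible region now rows[0,32) x cols[4,8) = 32x4
Op 2 fold_left: fold axis v@6; visible region now rows[0,32) x cols[4,6) = 32x2
Op 3 fold_up: fold axis h@16; visible region now rows[0,16) x cols[4,6) = 16x2
Op 4 cut(9, 1): punch at orig (9,5); cuts so far [(9, 5)]; region rows[0,16) x cols[4,6) = 16x2
Unfold 1 (reflect across h@16): 2 holes -> [(9, 5), (22, 5)]
Unfold 2 (reflect across v@6): 4 holes -> [(9, 5), (9, 6), (22, 5), (22, 6)]
Unfold 3 (reflect across v@4): 8 holes -> [(9, 1), (9, 2), (9, 5), (9, 6), (22, 1), (22, 2), (22, 5), (22, 6)]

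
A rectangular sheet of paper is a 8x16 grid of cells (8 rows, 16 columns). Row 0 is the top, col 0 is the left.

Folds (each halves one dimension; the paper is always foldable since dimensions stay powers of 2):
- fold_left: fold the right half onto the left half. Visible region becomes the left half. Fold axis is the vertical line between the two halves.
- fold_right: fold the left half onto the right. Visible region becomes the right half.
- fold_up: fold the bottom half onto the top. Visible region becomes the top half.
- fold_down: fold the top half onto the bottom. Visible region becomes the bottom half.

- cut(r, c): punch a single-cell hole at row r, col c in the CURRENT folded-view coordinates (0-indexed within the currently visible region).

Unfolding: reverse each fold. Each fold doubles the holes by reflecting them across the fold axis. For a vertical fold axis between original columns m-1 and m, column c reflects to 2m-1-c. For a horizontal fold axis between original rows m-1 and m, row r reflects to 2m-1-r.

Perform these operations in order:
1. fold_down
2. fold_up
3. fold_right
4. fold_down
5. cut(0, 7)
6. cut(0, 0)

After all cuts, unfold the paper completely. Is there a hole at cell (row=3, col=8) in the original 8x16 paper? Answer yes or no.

Op 1 fold_down: fold axis h@4; visible region now rows[4,8) x cols[0,16) = 4x16
Op 2 fold_up: fold axis h@6; visible region now rows[4,6) x cols[0,16) = 2x16
Op 3 fold_right: fold axis v@8; visible region now rows[4,6) x cols[8,16) = 2x8
Op 4 fold_down: fold axis h@5; visible region now rows[5,6) x cols[8,16) = 1x8
Op 5 cut(0, 7): punch at orig (5,15); cuts so far [(5, 15)]; region rows[5,6) x cols[8,16) = 1x8
Op 6 cut(0, 0): punch at orig (5,8); cuts so far [(5, 8), (5, 15)]; region rows[5,6) x cols[8,16) = 1x8
Unfold 1 (reflect across h@5): 4 holes -> [(4, 8), (4, 15), (5, 8), (5, 15)]
Unfold 2 (reflect across v@8): 8 holes -> [(4, 0), (4, 7), (4, 8), (4, 15), (5, 0), (5, 7), (5, 8), (5, 15)]
Unfold 3 (reflect across h@6): 16 holes -> [(4, 0), (4, 7), (4, 8), (4, 15), (5, 0), (5, 7), (5, 8), (5, 15), (6, 0), (6, 7), (6, 8), (6, 15), (7, 0), (7, 7), (7, 8), (7, 15)]
Unfold 4 (reflect across h@4): 32 holes -> [(0, 0), (0, 7), (0, 8), (0, 15), (1, 0), (1, 7), (1, 8), (1, 15), (2, 0), (2, 7), (2, 8), (2, 15), (3, 0), (3, 7), (3, 8), (3, 15), (4, 0), (4, 7), (4, 8), (4, 15), (5, 0), (5, 7), (5, 8), (5, 15), (6, 0), (6, 7), (6, 8), (6, 15), (7, 0), (7, 7), (7, 8), (7, 15)]
Holes: [(0, 0), (0, 7), (0, 8), (0, 15), (1, 0), (1, 7), (1, 8), (1, 15), (2, 0), (2, 7), (2, 8), (2, 15), (3, 0), (3, 7), (3, 8), (3, 15), (4, 0), (4, 7), (4, 8), (4, 15), (5, 0), (5, 7), (5, 8), (5, 15), (6, 0), (6, 7), (6, 8), (6, 15), (7, 0), (7, 7), (7, 8), (7, 15)]

Answer: yes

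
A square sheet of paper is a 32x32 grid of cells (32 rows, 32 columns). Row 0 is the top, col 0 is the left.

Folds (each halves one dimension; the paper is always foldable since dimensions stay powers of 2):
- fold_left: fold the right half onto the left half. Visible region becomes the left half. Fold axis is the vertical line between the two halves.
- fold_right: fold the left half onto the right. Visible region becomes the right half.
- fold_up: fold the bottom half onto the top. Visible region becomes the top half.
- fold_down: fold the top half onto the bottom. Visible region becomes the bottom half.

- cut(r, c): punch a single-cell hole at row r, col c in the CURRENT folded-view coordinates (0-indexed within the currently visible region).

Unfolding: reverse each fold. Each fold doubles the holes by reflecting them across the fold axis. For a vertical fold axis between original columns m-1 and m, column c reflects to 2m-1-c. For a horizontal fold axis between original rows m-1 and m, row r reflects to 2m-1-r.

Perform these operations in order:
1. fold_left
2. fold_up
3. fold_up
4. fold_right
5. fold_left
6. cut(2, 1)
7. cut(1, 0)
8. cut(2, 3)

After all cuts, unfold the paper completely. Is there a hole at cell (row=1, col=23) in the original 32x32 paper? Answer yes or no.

Op 1 fold_left: fold axis v@16; visible region now rows[0,32) x cols[0,16) = 32x16
Op 2 fold_up: fold axis h@16; visible region now rows[0,16) x cols[0,16) = 16x16
Op 3 fold_up: fold axis h@8; visible region now rows[0,8) x cols[0,16) = 8x16
Op 4 fold_right: fold axis v@8; visible region now rows[0,8) x cols[8,16) = 8x8
Op 5 fold_left: fold axis v@12; visible region now rows[0,8) x cols[8,12) = 8x4
Op 6 cut(2, 1): punch at orig (2,9); cuts so far [(2, 9)]; region rows[0,8) x cols[8,12) = 8x4
Op 7 cut(1, 0): punch at orig (1,8); cuts so far [(1, 8), (2, 9)]; region rows[0,8) x cols[8,12) = 8x4
Op 8 cut(2, 3): punch at orig (2,11); cuts so far [(1, 8), (2, 9), (2, 11)]; region rows[0,8) x cols[8,12) = 8x4
Unfold 1 (reflect across v@12): 6 holes -> [(1, 8), (1, 15), (2, 9), (2, 11), (2, 12), (2, 14)]
Unfold 2 (reflect across v@8): 12 holes -> [(1, 0), (1, 7), (1, 8), (1, 15), (2, 1), (2, 3), (2, 4), (2, 6), (2, 9), (2, 11), (2, 12), (2, 14)]
Unfold 3 (reflect across h@8): 24 holes -> [(1, 0), (1, 7), (1, 8), (1, 15), (2, 1), (2, 3), (2, 4), (2, 6), (2, 9), (2, 11), (2, 12), (2, 14), (13, 1), (13, 3), (13, 4), (13, 6), (13, 9), (13, 11), (13, 12), (13, 14), (14, 0), (14, 7), (14, 8), (14, 15)]
Unfold 4 (reflect across h@16): 48 holes -> [(1, 0), (1, 7), (1, 8), (1, 15), (2, 1), (2, 3), (2, 4), (2, 6), (2, 9), (2, 11), (2, 12), (2, 14), (13, 1), (13, 3), (13, 4), (13, 6), (13, 9), (13, 11), (13, 12), (13, 14), (14, 0), (14, 7), (14, 8), (14, 15), (17, 0), (17, 7), (17, 8), (17, 15), (18, 1), (18, 3), (18, 4), (18, 6), (18, 9), (18, 11), (18, 12), (18, 14), (29, 1), (29, 3), (29, 4), (29, 6), (29, 9), (29, 11), (29, 12), (29, 14), (30, 0), (30, 7), (30, 8), (30, 15)]
Unfold 5 (reflect across v@16): 96 holes -> [(1, 0), (1, 7), (1, 8), (1, 15), (1, 16), (1, 23), (1, 24), (1, 31), (2, 1), (2, 3), (2, 4), (2, 6), (2, 9), (2, 11), (2, 12), (2, 14), (2, 17), (2, 19), (2, 20), (2, 22), (2, 25), (2, 27), (2, 28), (2, 30), (13, 1), (13, 3), (13, 4), (13, 6), (13, 9), (13, 11), (13, 12), (13, 14), (13, 17), (13, 19), (13, 20), (13, 22), (13, 25), (13, 27), (13, 28), (13, 30), (14, 0), (14, 7), (14, 8), (14, 15), (14, 16), (14, 23), (14, 24), (14, 31), (17, 0), (17, 7), (17, 8), (17, 15), (17, 16), (17, 23), (17, 24), (17, 31), (18, 1), (18, 3), (18, 4), (18, 6), (18, 9), (18, 11), (18, 12), (18, 14), (18, 17), (18, 19), (18, 20), (18, 22), (18, 25), (18, 27), (18, 28), (18, 30), (29, 1), (29, 3), (29, 4), (29, 6), (29, 9), (29, 11), (29, 12), (29, 14), (29, 17), (29, 19), (29, 20), (29, 22), (29, 25), (29, 27), (29, 28), (29, 30), (30, 0), (30, 7), (30, 8), (30, 15), (30, 16), (30, 23), (30, 24), (30, 31)]
Holes: [(1, 0), (1, 7), (1, 8), (1, 15), (1, 16), (1, 23), (1, 24), (1, 31), (2, 1), (2, 3), (2, 4), (2, 6), (2, 9), (2, 11), (2, 12), (2, 14), (2, 17), (2, 19), (2, 20), (2, 22), (2, 25), (2, 27), (2, 28), (2, 30), (13, 1), (13, 3), (13, 4), (13, 6), (13, 9), (13, 11), (13, 12), (13, 14), (13, 17), (13, 19), (13, 20), (13, 22), (13, 25), (13, 27), (13, 28), (13, 30), (14, 0), (14, 7), (14, 8), (14, 15), (14, 16), (14, 23), (14, 24), (14, 31), (17, 0), (17, 7), (17, 8), (17, 15), (17, 16), (17, 23), (17, 24), (17, 31), (18, 1), (18, 3), (18, 4), (18, 6), (18, 9), (18, 11), (18, 12), (18, 14), (18, 17), (18, 19), (18, 20), (18, 22), (18, 25), (18, 27), (18, 28), (18, 30), (29, 1), (29, 3), (29, 4), (29, 6), (29, 9), (29, 11), (29, 12), (29, 14), (29, 17), (29, 19), (29, 20), (29, 22), (29, 25), (29, 27), (29, 28), (29, 30), (30, 0), (30, 7), (30, 8), (30, 15), (30, 16), (30, 23), (30, 24), (30, 31)]

Answer: yes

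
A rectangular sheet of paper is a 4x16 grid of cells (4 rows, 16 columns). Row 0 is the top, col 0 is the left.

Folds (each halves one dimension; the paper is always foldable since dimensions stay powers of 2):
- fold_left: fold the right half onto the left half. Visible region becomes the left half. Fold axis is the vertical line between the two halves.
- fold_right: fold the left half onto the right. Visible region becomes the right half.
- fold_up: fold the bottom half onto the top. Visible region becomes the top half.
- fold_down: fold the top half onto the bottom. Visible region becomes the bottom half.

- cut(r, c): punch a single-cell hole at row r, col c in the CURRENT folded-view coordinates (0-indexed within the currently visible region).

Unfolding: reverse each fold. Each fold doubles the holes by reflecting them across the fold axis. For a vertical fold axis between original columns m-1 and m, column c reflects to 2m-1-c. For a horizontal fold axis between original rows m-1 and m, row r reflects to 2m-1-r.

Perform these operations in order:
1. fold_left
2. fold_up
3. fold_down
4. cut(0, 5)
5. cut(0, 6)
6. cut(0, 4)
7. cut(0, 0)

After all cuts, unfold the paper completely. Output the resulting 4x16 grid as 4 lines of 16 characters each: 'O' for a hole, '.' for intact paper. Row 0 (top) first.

Answer: O...OOO..OOO...O
O...OOO..OOO...O
O...OOO..OOO...O
O...OOO..OOO...O

Derivation:
Op 1 fold_left: fold axis v@8; visible region now rows[0,4) x cols[0,8) = 4x8
Op 2 fold_up: fold axis h@2; visible region now rows[0,2) x cols[0,8) = 2x8
Op 3 fold_down: fold axis h@1; visible region now rows[1,2) x cols[0,8) = 1x8
Op 4 cut(0, 5): punch at orig (1,5); cuts so far [(1, 5)]; region rows[1,2) x cols[0,8) = 1x8
Op 5 cut(0, 6): punch at orig (1,6); cuts so far [(1, 5), (1, 6)]; region rows[1,2) x cols[0,8) = 1x8
Op 6 cut(0, 4): punch at orig (1,4); cuts so far [(1, 4), (1, 5), (1, 6)]; region rows[1,2) x cols[0,8) = 1x8
Op 7 cut(0, 0): punch at orig (1,0); cuts so far [(1, 0), (1, 4), (1, 5), (1, 6)]; region rows[1,2) x cols[0,8) = 1x8
Unfold 1 (reflect across h@1): 8 holes -> [(0, 0), (0, 4), (0, 5), (0, 6), (1, 0), (1, 4), (1, 5), (1, 6)]
Unfold 2 (reflect across h@2): 16 holes -> [(0, 0), (0, 4), (0, 5), (0, 6), (1, 0), (1, 4), (1, 5), (1, 6), (2, 0), (2, 4), (2, 5), (2, 6), (3, 0), (3, 4), (3, 5), (3, 6)]
Unfold 3 (reflect across v@8): 32 holes -> [(0, 0), (0, 4), (0, 5), (0, 6), (0, 9), (0, 10), (0, 11), (0, 15), (1, 0), (1, 4), (1, 5), (1, 6), (1, 9), (1, 10), (1, 11), (1, 15), (2, 0), (2, 4), (2, 5), (2, 6), (2, 9), (2, 10), (2, 11), (2, 15), (3, 0), (3, 4), (3, 5), (3, 6), (3, 9), (3, 10), (3, 11), (3, 15)]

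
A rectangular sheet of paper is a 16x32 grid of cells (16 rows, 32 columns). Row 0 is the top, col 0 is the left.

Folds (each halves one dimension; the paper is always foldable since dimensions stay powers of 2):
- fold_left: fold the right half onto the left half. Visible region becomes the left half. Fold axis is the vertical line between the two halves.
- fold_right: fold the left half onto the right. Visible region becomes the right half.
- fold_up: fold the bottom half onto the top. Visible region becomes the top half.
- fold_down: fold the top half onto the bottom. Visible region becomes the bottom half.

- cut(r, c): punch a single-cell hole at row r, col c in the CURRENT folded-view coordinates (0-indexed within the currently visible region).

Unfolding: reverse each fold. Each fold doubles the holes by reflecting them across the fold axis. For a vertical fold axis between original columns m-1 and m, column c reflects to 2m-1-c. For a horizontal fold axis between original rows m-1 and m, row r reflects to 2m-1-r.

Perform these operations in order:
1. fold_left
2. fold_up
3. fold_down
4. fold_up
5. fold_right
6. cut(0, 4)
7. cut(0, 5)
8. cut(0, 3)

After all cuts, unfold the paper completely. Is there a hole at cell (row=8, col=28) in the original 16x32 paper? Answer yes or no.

Op 1 fold_left: fold axis v@16; visible region now rows[0,16) x cols[0,16) = 16x16
Op 2 fold_up: fold axis h@8; visible region now rows[0,8) x cols[0,16) = 8x16
Op 3 fold_down: fold axis h@4; visible region now rows[4,8) x cols[0,16) = 4x16
Op 4 fold_up: fold axis h@6; visible region now rows[4,6) x cols[0,16) = 2x16
Op 5 fold_right: fold axis v@8; visible region now rows[4,6) x cols[8,16) = 2x8
Op 6 cut(0, 4): punch at orig (4,12); cuts so far [(4, 12)]; region rows[4,6) x cols[8,16) = 2x8
Op 7 cut(0, 5): punch at orig (4,13); cuts so far [(4, 12), (4, 13)]; region rows[4,6) x cols[8,16) = 2x8
Op 8 cut(0, 3): punch at orig (4,11); cuts so far [(4, 11), (4, 12), (4, 13)]; region rows[4,6) x cols[8,16) = 2x8
Unfold 1 (reflect across v@8): 6 holes -> [(4, 2), (4, 3), (4, 4), (4, 11), (4, 12), (4, 13)]
Unfold 2 (reflect across h@6): 12 holes -> [(4, 2), (4, 3), (4, 4), (4, 11), (4, 12), (4, 13), (7, 2), (7, 3), (7, 4), (7, 11), (7, 12), (7, 13)]
Unfold 3 (reflect across h@4): 24 holes -> [(0, 2), (0, 3), (0, 4), (0, 11), (0, 12), (0, 13), (3, 2), (3, 3), (3, 4), (3, 11), (3, 12), (3, 13), (4, 2), (4, 3), (4, 4), (4, 11), (4, 12), (4, 13), (7, 2), (7, 3), (7, 4), (7, 11), (7, 12), (7, 13)]
Unfold 4 (reflect across h@8): 48 holes -> [(0, 2), (0, 3), (0, 4), (0, 11), (0, 12), (0, 13), (3, 2), (3, 3), (3, 4), (3, 11), (3, 12), (3, 13), (4, 2), (4, 3), (4, 4), (4, 11), (4, 12), (4, 13), (7, 2), (7, 3), (7, 4), (7, 11), (7, 12), (7, 13), (8, 2), (8, 3), (8, 4), (8, 11), (8, 12), (8, 13), (11, 2), (11, 3), (11, 4), (11, 11), (11, 12), (11, 13), (12, 2), (12, 3), (12, 4), (12, 11), (12, 12), (12, 13), (15, 2), (15, 3), (15, 4), (15, 11), (15, 12), (15, 13)]
Unfold 5 (reflect across v@16): 96 holes -> [(0, 2), (0, 3), (0, 4), (0, 11), (0, 12), (0, 13), (0, 18), (0, 19), (0, 20), (0, 27), (0, 28), (0, 29), (3, 2), (3, 3), (3, 4), (3, 11), (3, 12), (3, 13), (3, 18), (3, 19), (3, 20), (3, 27), (3, 28), (3, 29), (4, 2), (4, 3), (4, 4), (4, 11), (4, 12), (4, 13), (4, 18), (4, 19), (4, 20), (4, 27), (4, 28), (4, 29), (7, 2), (7, 3), (7, 4), (7, 11), (7, 12), (7, 13), (7, 18), (7, 19), (7, 20), (7, 27), (7, 28), (7, 29), (8, 2), (8, 3), (8, 4), (8, 11), (8, 12), (8, 13), (8, 18), (8, 19), (8, 20), (8, 27), (8, 28), (8, 29), (11, 2), (11, 3), (11, 4), (11, 11), (11, 12), (11, 13), (11, 18), (11, 19), (11, 20), (11, 27), (11, 28), (11, 29), (12, 2), (12, 3), (12, 4), (12, 11), (12, 12), (12, 13), (12, 18), (12, 19), (12, 20), (12, 27), (12, 28), (12, 29), (15, 2), (15, 3), (15, 4), (15, 11), (15, 12), (15, 13), (15, 18), (15, 19), (15, 20), (15, 27), (15, 28), (15, 29)]
Holes: [(0, 2), (0, 3), (0, 4), (0, 11), (0, 12), (0, 13), (0, 18), (0, 19), (0, 20), (0, 27), (0, 28), (0, 29), (3, 2), (3, 3), (3, 4), (3, 11), (3, 12), (3, 13), (3, 18), (3, 19), (3, 20), (3, 27), (3, 28), (3, 29), (4, 2), (4, 3), (4, 4), (4, 11), (4, 12), (4, 13), (4, 18), (4, 19), (4, 20), (4, 27), (4, 28), (4, 29), (7, 2), (7, 3), (7, 4), (7, 11), (7, 12), (7, 13), (7, 18), (7, 19), (7, 20), (7, 27), (7, 28), (7, 29), (8, 2), (8, 3), (8, 4), (8, 11), (8, 12), (8, 13), (8, 18), (8, 19), (8, 20), (8, 27), (8, 28), (8, 29), (11, 2), (11, 3), (11, 4), (11, 11), (11, 12), (11, 13), (11, 18), (11, 19), (11, 20), (11, 27), (11, 28), (11, 29), (12, 2), (12, 3), (12, 4), (12, 11), (12, 12), (12, 13), (12, 18), (12, 19), (12, 20), (12, 27), (12, 28), (12, 29), (15, 2), (15, 3), (15, 4), (15, 11), (15, 12), (15, 13), (15, 18), (15, 19), (15, 20), (15, 27), (15, 28), (15, 29)]

Answer: yes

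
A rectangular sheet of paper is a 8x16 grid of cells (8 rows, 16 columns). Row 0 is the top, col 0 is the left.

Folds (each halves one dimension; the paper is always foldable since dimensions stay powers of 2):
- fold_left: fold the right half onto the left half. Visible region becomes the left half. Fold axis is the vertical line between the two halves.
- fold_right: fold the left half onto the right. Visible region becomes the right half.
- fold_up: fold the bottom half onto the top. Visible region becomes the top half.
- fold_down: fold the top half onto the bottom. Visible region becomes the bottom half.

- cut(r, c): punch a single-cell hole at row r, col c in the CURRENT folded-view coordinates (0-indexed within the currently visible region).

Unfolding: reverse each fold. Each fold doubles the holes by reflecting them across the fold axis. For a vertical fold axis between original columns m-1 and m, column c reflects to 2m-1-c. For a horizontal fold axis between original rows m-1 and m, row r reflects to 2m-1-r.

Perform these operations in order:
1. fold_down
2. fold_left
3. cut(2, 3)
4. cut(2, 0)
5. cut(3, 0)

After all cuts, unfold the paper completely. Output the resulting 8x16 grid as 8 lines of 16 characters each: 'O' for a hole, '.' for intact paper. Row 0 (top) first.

Answer: O..............O
O..O........O..O
................
................
................
................
O..O........O..O
O..............O

Derivation:
Op 1 fold_down: fold axis h@4; visible region now rows[4,8) x cols[0,16) = 4x16
Op 2 fold_left: fold axis v@8; visible region now rows[4,8) x cols[0,8) = 4x8
Op 3 cut(2, 3): punch at orig (6,3); cuts so far [(6, 3)]; region rows[4,8) x cols[0,8) = 4x8
Op 4 cut(2, 0): punch at orig (6,0); cuts so far [(6, 0), (6, 3)]; region rows[4,8) x cols[0,8) = 4x8
Op 5 cut(3, 0): punch at orig (7,0); cuts so far [(6, 0), (6, 3), (7, 0)]; region rows[4,8) x cols[0,8) = 4x8
Unfold 1 (reflect across v@8): 6 holes -> [(6, 0), (6, 3), (6, 12), (6, 15), (7, 0), (7, 15)]
Unfold 2 (reflect across h@4): 12 holes -> [(0, 0), (0, 15), (1, 0), (1, 3), (1, 12), (1, 15), (6, 0), (6, 3), (6, 12), (6, 15), (7, 0), (7, 15)]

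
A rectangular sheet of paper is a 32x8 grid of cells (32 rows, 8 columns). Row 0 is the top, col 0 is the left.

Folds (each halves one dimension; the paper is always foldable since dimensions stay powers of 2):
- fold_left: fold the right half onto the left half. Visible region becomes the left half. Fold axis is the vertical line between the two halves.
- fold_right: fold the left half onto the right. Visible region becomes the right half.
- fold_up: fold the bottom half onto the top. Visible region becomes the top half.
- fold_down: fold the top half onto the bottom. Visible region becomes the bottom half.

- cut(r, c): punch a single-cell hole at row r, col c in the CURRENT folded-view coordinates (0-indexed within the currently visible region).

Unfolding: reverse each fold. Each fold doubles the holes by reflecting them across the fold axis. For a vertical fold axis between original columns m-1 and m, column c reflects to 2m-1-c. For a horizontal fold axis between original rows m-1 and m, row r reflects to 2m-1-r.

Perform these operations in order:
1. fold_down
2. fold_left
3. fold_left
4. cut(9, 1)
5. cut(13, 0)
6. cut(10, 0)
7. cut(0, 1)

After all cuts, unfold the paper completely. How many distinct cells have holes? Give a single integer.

Op 1 fold_down: fold axis h@16; visible region now rows[16,32) x cols[0,8) = 16x8
Op 2 fold_left: fold axis v@4; visible region now rows[16,32) x cols[0,4) = 16x4
Op 3 fold_left: fold axis v@2; visible region now rows[16,32) x cols[0,2) = 16x2
Op 4 cut(9, 1): punch at orig (25,1); cuts so far [(25, 1)]; region rows[16,32) x cols[0,2) = 16x2
Op 5 cut(13, 0): punch at orig (29,0); cuts so far [(25, 1), (29, 0)]; region rows[16,32) x cols[0,2) = 16x2
Op 6 cut(10, 0): punch at orig (26,0); cuts so far [(25, 1), (26, 0), (29, 0)]; region rows[16,32) x cols[0,2) = 16x2
Op 7 cut(0, 1): punch at orig (16,1); cuts so far [(16, 1), (25, 1), (26, 0), (29, 0)]; region rows[16,32) x cols[0,2) = 16x2
Unfold 1 (reflect across v@2): 8 holes -> [(16, 1), (16, 2), (25, 1), (25, 2), (26, 0), (26, 3), (29, 0), (29, 3)]
Unfold 2 (reflect across v@4): 16 holes -> [(16, 1), (16, 2), (16, 5), (16, 6), (25, 1), (25, 2), (25, 5), (25, 6), (26, 0), (26, 3), (26, 4), (26, 7), (29, 0), (29, 3), (29, 4), (29, 7)]
Unfold 3 (reflect across h@16): 32 holes -> [(2, 0), (2, 3), (2, 4), (2, 7), (5, 0), (5, 3), (5, 4), (5, 7), (6, 1), (6, 2), (6, 5), (6, 6), (15, 1), (15, 2), (15, 5), (15, 6), (16, 1), (16, 2), (16, 5), (16, 6), (25, 1), (25, 2), (25, 5), (25, 6), (26, 0), (26, 3), (26, 4), (26, 7), (29, 0), (29, 3), (29, 4), (29, 7)]

Answer: 32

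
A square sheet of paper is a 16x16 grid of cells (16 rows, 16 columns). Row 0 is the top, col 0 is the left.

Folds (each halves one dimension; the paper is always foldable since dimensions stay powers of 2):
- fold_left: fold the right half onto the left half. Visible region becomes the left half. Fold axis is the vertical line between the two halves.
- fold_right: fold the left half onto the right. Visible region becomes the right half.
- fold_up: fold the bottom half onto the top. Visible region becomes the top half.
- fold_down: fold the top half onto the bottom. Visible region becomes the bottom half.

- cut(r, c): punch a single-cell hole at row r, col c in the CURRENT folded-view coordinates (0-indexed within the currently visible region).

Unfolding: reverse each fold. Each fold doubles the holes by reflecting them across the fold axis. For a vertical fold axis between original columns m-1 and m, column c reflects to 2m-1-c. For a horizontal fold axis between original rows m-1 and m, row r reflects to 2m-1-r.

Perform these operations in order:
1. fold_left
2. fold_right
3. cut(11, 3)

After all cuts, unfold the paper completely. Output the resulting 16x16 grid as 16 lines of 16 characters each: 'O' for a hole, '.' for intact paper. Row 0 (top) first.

Op 1 fold_left: fold axis v@8; visible region now rows[0,16) x cols[0,8) = 16x8
Op 2 fold_right: fold axis v@4; visible region now rows[0,16) x cols[4,8) = 16x4
Op 3 cut(11, 3): punch at orig (11,7); cuts so far [(11, 7)]; region rows[0,16) x cols[4,8) = 16x4
Unfold 1 (reflect across v@4): 2 holes -> [(11, 0), (11, 7)]
Unfold 2 (reflect across v@8): 4 holes -> [(11, 0), (11, 7), (11, 8), (11, 15)]

Answer: ................
................
................
................
................
................
................
................
................
................
................
O......OO......O
................
................
................
................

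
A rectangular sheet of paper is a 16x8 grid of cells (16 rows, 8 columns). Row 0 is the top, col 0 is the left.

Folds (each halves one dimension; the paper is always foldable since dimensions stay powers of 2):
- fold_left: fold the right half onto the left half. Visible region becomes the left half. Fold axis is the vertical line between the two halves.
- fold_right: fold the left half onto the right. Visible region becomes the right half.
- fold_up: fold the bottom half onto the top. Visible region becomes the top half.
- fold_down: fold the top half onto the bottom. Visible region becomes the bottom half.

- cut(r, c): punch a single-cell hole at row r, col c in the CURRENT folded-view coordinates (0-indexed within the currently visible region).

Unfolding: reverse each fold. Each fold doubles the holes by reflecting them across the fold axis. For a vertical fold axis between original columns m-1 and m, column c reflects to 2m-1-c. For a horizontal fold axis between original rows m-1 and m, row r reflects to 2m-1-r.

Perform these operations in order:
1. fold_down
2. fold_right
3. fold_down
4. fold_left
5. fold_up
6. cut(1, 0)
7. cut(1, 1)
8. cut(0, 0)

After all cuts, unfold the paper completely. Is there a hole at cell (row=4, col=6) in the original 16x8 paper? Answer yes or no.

Op 1 fold_down: fold axis h@8; visible region now rows[8,16) x cols[0,8) = 8x8
Op 2 fold_right: fold axis v@4; visible region now rows[8,16) x cols[4,8) = 8x4
Op 3 fold_down: fold axis h@12; visible region now rows[12,16) x cols[4,8) = 4x4
Op 4 fold_left: fold axis v@6; visible region now rows[12,16) x cols[4,6) = 4x2
Op 5 fold_up: fold axis h@14; visible region now rows[12,14) x cols[4,6) = 2x2
Op 6 cut(1, 0): punch at orig (13,4); cuts so far [(13, 4)]; region rows[12,14) x cols[4,6) = 2x2
Op 7 cut(1, 1): punch at orig (13,5); cuts so far [(13, 4), (13, 5)]; region rows[12,14) x cols[4,6) = 2x2
Op 8 cut(0, 0): punch at orig (12,4); cuts so far [(12, 4), (13, 4), (13, 5)]; region rows[12,14) x cols[4,6) = 2x2
Unfold 1 (reflect across h@14): 6 holes -> [(12, 4), (13, 4), (13, 5), (14, 4), (14, 5), (15, 4)]
Unfold 2 (reflect across v@6): 12 holes -> [(12, 4), (12, 7), (13, 4), (13, 5), (13, 6), (13, 7), (14, 4), (14, 5), (14, 6), (14, 7), (15, 4), (15, 7)]
Unfold 3 (reflect across h@12): 24 holes -> [(8, 4), (8, 7), (9, 4), (9, 5), (9, 6), (9, 7), (10, 4), (10, 5), (10, 6), (10, 7), (11, 4), (11, 7), (12, 4), (12, 7), (13, 4), (13, 5), (13, 6), (13, 7), (14, 4), (14, 5), (14, 6), (14, 7), (15, 4), (15, 7)]
Unfold 4 (reflect across v@4): 48 holes -> [(8, 0), (8, 3), (8, 4), (8, 7), (9, 0), (9, 1), (9, 2), (9, 3), (9, 4), (9, 5), (9, 6), (9, 7), (10, 0), (10, 1), (10, 2), (10, 3), (10, 4), (10, 5), (10, 6), (10, 7), (11, 0), (11, 3), (11, 4), (11, 7), (12, 0), (12, 3), (12, 4), (12, 7), (13, 0), (13, 1), (13, 2), (13, 3), (13, 4), (13, 5), (13, 6), (13, 7), (14, 0), (14, 1), (14, 2), (14, 3), (14, 4), (14, 5), (14, 6), (14, 7), (15, 0), (15, 3), (15, 4), (15, 7)]
Unfold 5 (reflect across h@8): 96 holes -> [(0, 0), (0, 3), (0, 4), (0, 7), (1, 0), (1, 1), (1, 2), (1, 3), (1, 4), (1, 5), (1, 6), (1, 7), (2, 0), (2, 1), (2, 2), (2, 3), (2, 4), (2, 5), (2, 6), (2, 7), (3, 0), (3, 3), (3, 4), (3, 7), (4, 0), (4, 3), (4, 4), (4, 7), (5, 0), (5, 1), (5, 2), (5, 3), (5, 4), (5, 5), (5, 6), (5, 7), (6, 0), (6, 1), (6, 2), (6, 3), (6, 4), (6, 5), (6, 6), (6, 7), (7, 0), (7, 3), (7, 4), (7, 7), (8, 0), (8, 3), (8, 4), (8, 7), (9, 0), (9, 1), (9, 2), (9, 3), (9, 4), (9, 5), (9, 6), (9, 7), (10, 0), (10, 1), (10, 2), (10, 3), (10, 4), (10, 5), (10, 6), (10, 7), (11, 0), (11, 3), (11, 4), (11, 7), (12, 0), (12, 3), (12, 4), (12, 7), (13, 0), (13, 1), (13, 2), (13, 3), (13, 4), (13, 5), (13, 6), (13, 7), (14, 0), (14, 1), (14, 2), (14, 3), (14, 4), (14, 5), (14, 6), (14, 7), (15, 0), (15, 3), (15, 4), (15, 7)]
Holes: [(0, 0), (0, 3), (0, 4), (0, 7), (1, 0), (1, 1), (1, 2), (1, 3), (1, 4), (1, 5), (1, 6), (1, 7), (2, 0), (2, 1), (2, 2), (2, 3), (2, 4), (2, 5), (2, 6), (2, 7), (3, 0), (3, 3), (3, 4), (3, 7), (4, 0), (4, 3), (4, 4), (4, 7), (5, 0), (5, 1), (5, 2), (5, 3), (5, 4), (5, 5), (5, 6), (5, 7), (6, 0), (6, 1), (6, 2), (6, 3), (6, 4), (6, 5), (6, 6), (6, 7), (7, 0), (7, 3), (7, 4), (7, 7), (8, 0), (8, 3), (8, 4), (8, 7), (9, 0), (9, 1), (9, 2), (9, 3), (9, 4), (9, 5), (9, 6), (9, 7), (10, 0), (10, 1), (10, 2), (10, 3), (10, 4), (10, 5), (10, 6), (10, 7), (11, 0), (11, 3), (11, 4), (11, 7), (12, 0), (12, 3), (12, 4), (12, 7), (13, 0), (13, 1), (13, 2), (13, 3), (13, 4), (13, 5), (13, 6), (13, 7), (14, 0), (14, 1), (14, 2), (14, 3), (14, 4), (14, 5), (14, 6), (14, 7), (15, 0), (15, 3), (15, 4), (15, 7)]

Answer: no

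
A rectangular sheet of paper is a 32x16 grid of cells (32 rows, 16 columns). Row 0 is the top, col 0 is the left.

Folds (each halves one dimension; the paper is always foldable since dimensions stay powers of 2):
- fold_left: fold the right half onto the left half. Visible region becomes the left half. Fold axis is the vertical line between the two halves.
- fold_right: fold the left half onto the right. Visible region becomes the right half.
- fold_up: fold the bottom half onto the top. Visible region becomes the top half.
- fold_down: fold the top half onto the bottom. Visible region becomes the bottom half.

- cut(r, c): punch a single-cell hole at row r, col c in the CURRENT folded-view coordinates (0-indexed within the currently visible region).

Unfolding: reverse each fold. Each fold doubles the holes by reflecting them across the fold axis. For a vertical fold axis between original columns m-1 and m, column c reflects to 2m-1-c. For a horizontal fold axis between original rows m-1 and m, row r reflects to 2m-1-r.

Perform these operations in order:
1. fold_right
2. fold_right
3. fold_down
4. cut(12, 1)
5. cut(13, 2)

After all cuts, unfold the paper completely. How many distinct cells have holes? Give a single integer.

Answer: 16

Derivation:
Op 1 fold_right: fold axis v@8; visible region now rows[0,32) x cols[8,16) = 32x8
Op 2 fold_right: fold axis v@12; visible region now rows[0,32) x cols[12,16) = 32x4
Op 3 fold_down: fold axis h@16; visible region now rows[16,32) x cols[12,16) = 16x4
Op 4 cut(12, 1): punch at orig (28,13); cuts so far [(28, 13)]; region rows[16,32) x cols[12,16) = 16x4
Op 5 cut(13, 2): punch at orig (29,14); cuts so far [(28, 13), (29, 14)]; region rows[16,32) x cols[12,16) = 16x4
Unfold 1 (reflect across h@16): 4 holes -> [(2, 14), (3, 13), (28, 13), (29, 14)]
Unfold 2 (reflect across v@12): 8 holes -> [(2, 9), (2, 14), (3, 10), (3, 13), (28, 10), (28, 13), (29, 9), (29, 14)]
Unfold 3 (reflect across v@8): 16 holes -> [(2, 1), (2, 6), (2, 9), (2, 14), (3, 2), (3, 5), (3, 10), (3, 13), (28, 2), (28, 5), (28, 10), (28, 13), (29, 1), (29, 6), (29, 9), (29, 14)]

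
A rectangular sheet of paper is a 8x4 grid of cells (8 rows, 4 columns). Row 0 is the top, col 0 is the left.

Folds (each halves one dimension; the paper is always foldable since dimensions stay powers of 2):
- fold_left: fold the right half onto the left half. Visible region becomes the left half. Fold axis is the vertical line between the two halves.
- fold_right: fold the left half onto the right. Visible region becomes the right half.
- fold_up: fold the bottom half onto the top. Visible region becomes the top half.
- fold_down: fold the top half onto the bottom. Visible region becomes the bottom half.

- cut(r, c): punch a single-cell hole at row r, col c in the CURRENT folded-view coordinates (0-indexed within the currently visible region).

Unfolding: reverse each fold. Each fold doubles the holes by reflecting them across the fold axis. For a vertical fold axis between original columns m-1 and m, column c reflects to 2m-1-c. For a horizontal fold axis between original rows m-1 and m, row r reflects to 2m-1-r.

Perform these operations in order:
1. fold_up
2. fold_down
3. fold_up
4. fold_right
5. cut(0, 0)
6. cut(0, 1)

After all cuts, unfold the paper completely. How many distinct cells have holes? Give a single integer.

Op 1 fold_up: fold axis h@4; visible region now rows[0,4) x cols[0,4) = 4x4
Op 2 fold_down: fold axis h@2; visible region now rows[2,4) x cols[0,4) = 2x4
Op 3 fold_up: fold axis h@3; visible region now rows[2,3) x cols[0,4) = 1x4
Op 4 fold_right: fold axis v@2; visible region now rows[2,3) x cols[2,4) = 1x2
Op 5 cut(0, 0): punch at orig (2,2); cuts so far [(2, 2)]; region rows[2,3) x cols[2,4) = 1x2
Op 6 cut(0, 1): punch at orig (2,3); cuts so far [(2, 2), (2, 3)]; region rows[2,3) x cols[2,4) = 1x2
Unfold 1 (reflect across v@2): 4 holes -> [(2, 0), (2, 1), (2, 2), (2, 3)]
Unfold 2 (reflect across h@3): 8 holes -> [(2, 0), (2, 1), (2, 2), (2, 3), (3, 0), (3, 1), (3, 2), (3, 3)]
Unfold 3 (reflect across h@2): 16 holes -> [(0, 0), (0, 1), (0, 2), (0, 3), (1, 0), (1, 1), (1, 2), (1, 3), (2, 0), (2, 1), (2, 2), (2, 3), (3, 0), (3, 1), (3, 2), (3, 3)]
Unfold 4 (reflect across h@4): 32 holes -> [(0, 0), (0, 1), (0, 2), (0, 3), (1, 0), (1, 1), (1, 2), (1, 3), (2, 0), (2, 1), (2, 2), (2, 3), (3, 0), (3, 1), (3, 2), (3, 3), (4, 0), (4, 1), (4, 2), (4, 3), (5, 0), (5, 1), (5, 2), (5, 3), (6, 0), (6, 1), (6, 2), (6, 3), (7, 0), (7, 1), (7, 2), (7, 3)]

Answer: 32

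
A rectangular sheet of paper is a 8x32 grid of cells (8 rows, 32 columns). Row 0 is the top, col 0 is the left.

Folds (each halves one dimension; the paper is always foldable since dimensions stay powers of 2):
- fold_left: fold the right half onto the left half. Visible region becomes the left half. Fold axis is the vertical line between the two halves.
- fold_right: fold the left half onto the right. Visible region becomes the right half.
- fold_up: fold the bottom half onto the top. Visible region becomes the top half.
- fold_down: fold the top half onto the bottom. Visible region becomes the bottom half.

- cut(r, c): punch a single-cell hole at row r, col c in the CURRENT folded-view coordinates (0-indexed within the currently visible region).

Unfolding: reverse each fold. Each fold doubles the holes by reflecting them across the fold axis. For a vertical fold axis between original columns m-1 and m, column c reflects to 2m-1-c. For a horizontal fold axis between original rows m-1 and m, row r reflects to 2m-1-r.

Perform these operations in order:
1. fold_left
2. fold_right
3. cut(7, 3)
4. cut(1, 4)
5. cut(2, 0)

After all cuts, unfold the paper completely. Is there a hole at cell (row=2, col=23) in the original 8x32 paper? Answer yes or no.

Answer: yes

Derivation:
Op 1 fold_left: fold axis v@16; visible region now rows[0,8) x cols[0,16) = 8x16
Op 2 fold_right: fold axis v@8; visible region now rows[0,8) x cols[8,16) = 8x8
Op 3 cut(7, 3): punch at orig (7,11); cuts so far [(7, 11)]; region rows[0,8) x cols[8,16) = 8x8
Op 4 cut(1, 4): punch at orig (1,12); cuts so far [(1, 12), (7, 11)]; region rows[0,8) x cols[8,16) = 8x8
Op 5 cut(2, 0): punch at orig (2,8); cuts so far [(1, 12), (2, 8), (7, 11)]; region rows[0,8) x cols[8,16) = 8x8
Unfold 1 (reflect across v@8): 6 holes -> [(1, 3), (1, 12), (2, 7), (2, 8), (7, 4), (7, 11)]
Unfold 2 (reflect across v@16): 12 holes -> [(1, 3), (1, 12), (1, 19), (1, 28), (2, 7), (2, 8), (2, 23), (2, 24), (7, 4), (7, 11), (7, 20), (7, 27)]
Holes: [(1, 3), (1, 12), (1, 19), (1, 28), (2, 7), (2, 8), (2, 23), (2, 24), (7, 4), (7, 11), (7, 20), (7, 27)]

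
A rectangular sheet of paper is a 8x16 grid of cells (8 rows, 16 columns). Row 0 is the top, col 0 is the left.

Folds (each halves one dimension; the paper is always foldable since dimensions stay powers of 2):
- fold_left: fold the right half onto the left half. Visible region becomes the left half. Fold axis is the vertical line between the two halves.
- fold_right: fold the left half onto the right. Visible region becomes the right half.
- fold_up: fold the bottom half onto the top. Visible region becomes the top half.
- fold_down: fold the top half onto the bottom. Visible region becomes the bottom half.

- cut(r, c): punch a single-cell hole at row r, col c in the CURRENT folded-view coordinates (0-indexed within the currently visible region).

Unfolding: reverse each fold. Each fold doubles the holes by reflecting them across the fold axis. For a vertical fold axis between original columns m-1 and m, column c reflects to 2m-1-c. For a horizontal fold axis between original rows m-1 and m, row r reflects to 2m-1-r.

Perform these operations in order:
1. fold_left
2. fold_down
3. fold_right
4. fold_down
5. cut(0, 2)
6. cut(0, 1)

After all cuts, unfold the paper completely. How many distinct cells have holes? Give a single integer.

Op 1 fold_left: fold axis v@8; visible region now rows[0,8) x cols[0,8) = 8x8
Op 2 fold_down: fold axis h@4; visible region now rows[4,8) x cols[0,8) = 4x8
Op 3 fold_right: fold axis v@4; visible region now rows[4,8) x cols[4,8) = 4x4
Op 4 fold_down: fold axis h@6; visible region now rows[6,8) x cols[4,8) = 2x4
Op 5 cut(0, 2): punch at orig (6,6); cuts so far [(6, 6)]; region rows[6,8) x cols[4,8) = 2x4
Op 6 cut(0, 1): punch at orig (6,5); cuts so far [(6, 5), (6, 6)]; region rows[6,8) x cols[4,8) = 2x4
Unfold 1 (reflect across h@6): 4 holes -> [(5, 5), (5, 6), (6, 5), (6, 6)]
Unfold 2 (reflect across v@4): 8 holes -> [(5, 1), (5, 2), (5, 5), (5, 6), (6, 1), (6, 2), (6, 5), (6, 6)]
Unfold 3 (reflect across h@4): 16 holes -> [(1, 1), (1, 2), (1, 5), (1, 6), (2, 1), (2, 2), (2, 5), (2, 6), (5, 1), (5, 2), (5, 5), (5, 6), (6, 1), (6, 2), (6, 5), (6, 6)]
Unfold 4 (reflect across v@8): 32 holes -> [(1, 1), (1, 2), (1, 5), (1, 6), (1, 9), (1, 10), (1, 13), (1, 14), (2, 1), (2, 2), (2, 5), (2, 6), (2, 9), (2, 10), (2, 13), (2, 14), (5, 1), (5, 2), (5, 5), (5, 6), (5, 9), (5, 10), (5, 13), (5, 14), (6, 1), (6, 2), (6, 5), (6, 6), (6, 9), (6, 10), (6, 13), (6, 14)]

Answer: 32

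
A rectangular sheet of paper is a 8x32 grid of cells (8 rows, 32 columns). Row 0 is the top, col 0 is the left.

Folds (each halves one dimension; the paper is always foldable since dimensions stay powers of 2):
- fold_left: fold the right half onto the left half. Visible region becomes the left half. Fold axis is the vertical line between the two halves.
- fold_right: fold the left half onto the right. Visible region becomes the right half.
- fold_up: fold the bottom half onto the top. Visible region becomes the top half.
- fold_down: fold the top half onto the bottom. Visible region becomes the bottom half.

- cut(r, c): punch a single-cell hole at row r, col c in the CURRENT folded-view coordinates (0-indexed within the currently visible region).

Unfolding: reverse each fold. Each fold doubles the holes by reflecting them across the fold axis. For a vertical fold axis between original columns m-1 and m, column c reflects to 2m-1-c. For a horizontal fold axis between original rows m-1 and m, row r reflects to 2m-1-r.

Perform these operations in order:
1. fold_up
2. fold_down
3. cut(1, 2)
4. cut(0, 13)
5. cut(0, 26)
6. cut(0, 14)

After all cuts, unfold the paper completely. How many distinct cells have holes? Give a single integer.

Answer: 16

Derivation:
Op 1 fold_up: fold axis h@4; visible region now rows[0,4) x cols[0,32) = 4x32
Op 2 fold_down: fold axis h@2; visible region now rows[2,4) x cols[0,32) = 2x32
Op 3 cut(1, 2): punch at orig (3,2); cuts so far [(3, 2)]; region rows[2,4) x cols[0,32) = 2x32
Op 4 cut(0, 13): punch at orig (2,13); cuts so far [(2, 13), (3, 2)]; region rows[2,4) x cols[0,32) = 2x32
Op 5 cut(0, 26): punch at orig (2,26); cuts so far [(2, 13), (2, 26), (3, 2)]; region rows[2,4) x cols[0,32) = 2x32
Op 6 cut(0, 14): punch at orig (2,14); cuts so far [(2, 13), (2, 14), (2, 26), (3, 2)]; region rows[2,4) x cols[0,32) = 2x32
Unfold 1 (reflect across h@2): 8 holes -> [(0, 2), (1, 13), (1, 14), (1, 26), (2, 13), (2, 14), (2, 26), (3, 2)]
Unfold 2 (reflect across h@4): 16 holes -> [(0, 2), (1, 13), (1, 14), (1, 26), (2, 13), (2, 14), (2, 26), (3, 2), (4, 2), (5, 13), (5, 14), (5, 26), (6, 13), (6, 14), (6, 26), (7, 2)]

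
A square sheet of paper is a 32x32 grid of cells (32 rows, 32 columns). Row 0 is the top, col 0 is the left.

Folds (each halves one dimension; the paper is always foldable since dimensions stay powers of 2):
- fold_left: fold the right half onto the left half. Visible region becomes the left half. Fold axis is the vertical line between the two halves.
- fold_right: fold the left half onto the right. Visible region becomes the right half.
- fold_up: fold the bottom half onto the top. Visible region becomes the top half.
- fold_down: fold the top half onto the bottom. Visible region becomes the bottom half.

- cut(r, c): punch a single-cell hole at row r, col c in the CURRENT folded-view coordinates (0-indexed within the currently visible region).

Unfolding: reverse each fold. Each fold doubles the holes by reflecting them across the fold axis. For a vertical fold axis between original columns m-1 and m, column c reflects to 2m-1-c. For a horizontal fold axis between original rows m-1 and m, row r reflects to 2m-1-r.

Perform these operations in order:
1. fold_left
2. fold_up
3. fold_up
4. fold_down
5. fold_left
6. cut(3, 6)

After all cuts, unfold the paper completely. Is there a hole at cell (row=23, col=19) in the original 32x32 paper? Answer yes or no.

Op 1 fold_left: fold axis v@16; visible region now rows[0,32) x cols[0,16) = 32x16
Op 2 fold_up: fold axis h@16; visible region now rows[0,16) x cols[0,16) = 16x16
Op 3 fold_up: fold axis h@8; visible region now rows[0,8) x cols[0,16) = 8x16
Op 4 fold_down: fold axis h@4; visible region now rows[4,8) x cols[0,16) = 4x16
Op 5 fold_left: fold axis v@8; visible region now rows[4,8) x cols[0,8) = 4x8
Op 6 cut(3, 6): punch at orig (7,6); cuts so far [(7, 6)]; region rows[4,8) x cols[0,8) = 4x8
Unfold 1 (reflect across v@8): 2 holes -> [(7, 6), (7, 9)]
Unfold 2 (reflect across h@4): 4 holes -> [(0, 6), (0, 9), (7, 6), (7, 9)]
Unfold 3 (reflect across h@8): 8 holes -> [(0, 6), (0, 9), (7, 6), (7, 9), (8, 6), (8, 9), (15, 6), (15, 9)]
Unfold 4 (reflect across h@16): 16 holes -> [(0, 6), (0, 9), (7, 6), (7, 9), (8, 6), (8, 9), (15, 6), (15, 9), (16, 6), (16, 9), (23, 6), (23, 9), (24, 6), (24, 9), (31, 6), (31, 9)]
Unfold 5 (reflect across v@16): 32 holes -> [(0, 6), (0, 9), (0, 22), (0, 25), (7, 6), (7, 9), (7, 22), (7, 25), (8, 6), (8, 9), (8, 22), (8, 25), (15, 6), (15, 9), (15, 22), (15, 25), (16, 6), (16, 9), (16, 22), (16, 25), (23, 6), (23, 9), (23, 22), (23, 25), (24, 6), (24, 9), (24, 22), (24, 25), (31, 6), (31, 9), (31, 22), (31, 25)]
Holes: [(0, 6), (0, 9), (0, 22), (0, 25), (7, 6), (7, 9), (7, 22), (7, 25), (8, 6), (8, 9), (8, 22), (8, 25), (15, 6), (15, 9), (15, 22), (15, 25), (16, 6), (16, 9), (16, 22), (16, 25), (23, 6), (23, 9), (23, 22), (23, 25), (24, 6), (24, 9), (24, 22), (24, 25), (31, 6), (31, 9), (31, 22), (31, 25)]

Answer: no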